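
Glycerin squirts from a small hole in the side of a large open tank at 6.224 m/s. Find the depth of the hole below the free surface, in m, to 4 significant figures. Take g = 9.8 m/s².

For a small hole in a large open tank, ½v² = gh, giving h = v²/(2g).
h = 6.224²/(2·9.8) = 38.74/19.60 = 1.976 m.

h ≈ 1.976 m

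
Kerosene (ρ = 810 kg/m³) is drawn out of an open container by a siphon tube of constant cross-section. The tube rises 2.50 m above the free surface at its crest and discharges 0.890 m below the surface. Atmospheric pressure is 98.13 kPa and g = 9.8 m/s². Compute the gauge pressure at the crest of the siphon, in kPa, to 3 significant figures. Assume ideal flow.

P_gauge ≈ -26.9 kPa

From the surface to the outlet (both open to atmosphere, surface at rest): v = √(2g·h_out) = √(2·9.8·0.890) = 4.18 m/s.
The bore is uniform, so the speed at the crest is the same v. Bernoulli surface→crest: P_atm = P_top + ½ρv² + ρg·h_top.
P_top = 98130 − ½·810·4.18² − 810·9.8·2.50 = 71200 Pa. So P_gauge = P_top − P_atm = -26900 Pa.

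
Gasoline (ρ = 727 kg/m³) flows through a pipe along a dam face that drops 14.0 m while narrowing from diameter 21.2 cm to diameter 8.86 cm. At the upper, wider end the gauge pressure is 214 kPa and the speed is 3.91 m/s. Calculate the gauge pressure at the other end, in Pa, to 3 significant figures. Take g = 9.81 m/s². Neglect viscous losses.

P₂ ≈ 137000 Pa

Continuity gives A₁v₁ = A₂v₂, so v₂ = (353 cm²)/(61.7 cm²) × 3.91 m/s = 22.4 m/s.
Bernoulli: P₁ + ½ρv₁² + ρg h₁ = P₂ + ½ρv₂² + ρg h₂, so P₂ = P₁ + ½ρ(v₁² − v₂²) − ρg(h₂ − h₁).
P₂ = 214000 + ½·727·(3.91² − 22.4²) − 727·9.81·(−14.0) = 214000 + (-177000) − (-99800) = 137000 Pa.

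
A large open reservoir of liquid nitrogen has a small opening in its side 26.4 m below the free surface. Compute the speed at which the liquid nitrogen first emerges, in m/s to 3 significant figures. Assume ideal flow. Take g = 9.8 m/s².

v = 22.7 m/s

With the surface at rest and both surface and jet at atmospheric pressure, Bernoulli gives ρg h = ½ρv², so v = √(2gh) = √(2·9.8·26.4) = 22.7 m/s.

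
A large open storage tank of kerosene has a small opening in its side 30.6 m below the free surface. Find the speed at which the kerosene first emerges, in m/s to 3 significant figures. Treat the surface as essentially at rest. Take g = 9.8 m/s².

With the surface at rest and both surface and jet at atmospheric pressure, Bernoulli gives ρg h = ½ρv², so v = √(2gh) = √(2·9.8·30.6) = 24.5 m/s.

v ≈ 24.5 m/s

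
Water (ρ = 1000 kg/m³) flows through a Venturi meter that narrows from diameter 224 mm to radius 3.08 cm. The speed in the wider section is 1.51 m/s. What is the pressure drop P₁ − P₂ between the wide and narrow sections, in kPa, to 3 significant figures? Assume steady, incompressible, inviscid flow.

The volume flow rate is constant, so v₂ = (A₁/A₂)v₁ = (394/29.8)·1.51 = 20.0 m/s.
Along the horizontal streamline, P + ½ρv² is constant.
P₁ − P₂ = ½·1000·(20.0² − 1.51²) = ½·1000·396 = 198000 Pa.

198 kPa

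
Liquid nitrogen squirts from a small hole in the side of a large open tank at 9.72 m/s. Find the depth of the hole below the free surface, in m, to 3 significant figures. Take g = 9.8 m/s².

Inverting v = √(2gh) gives h = v² / 2g.
h = 9.72²/(2·9.8) = 94.5/19.60 = 4.82 m.

h ≈ 4.82 m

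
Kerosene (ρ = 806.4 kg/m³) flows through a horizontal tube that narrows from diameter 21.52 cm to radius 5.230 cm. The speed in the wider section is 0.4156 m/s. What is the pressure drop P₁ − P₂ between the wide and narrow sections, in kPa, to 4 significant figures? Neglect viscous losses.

1.178 kPa

By continuity, v₂ = v₁·A₁/A₂ = 0.4156·(363.7/85.93) = 1.759 m/s.
Along the horizontal streamline, P + ½ρv² is constant.
P₁ − P₂ = ½·806.4·(1.759² − 0.4156²) = ½·806.4·2.922 = 1178 Pa.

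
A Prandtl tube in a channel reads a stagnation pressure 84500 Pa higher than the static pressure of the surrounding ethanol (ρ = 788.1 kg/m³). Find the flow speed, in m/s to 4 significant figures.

The dynamic pressure equals the rise in static pressure at the stagnation point: ΔP = ½ρv².
v = √(2ΔP/ρ) = √(2·84500/788.1) = 14.64 m/s.

v = 14.64 m/s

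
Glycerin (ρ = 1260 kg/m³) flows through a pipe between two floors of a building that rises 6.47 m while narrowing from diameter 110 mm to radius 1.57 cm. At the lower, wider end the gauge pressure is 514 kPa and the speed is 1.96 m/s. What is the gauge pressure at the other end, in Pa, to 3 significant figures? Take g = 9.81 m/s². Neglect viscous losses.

The volume flow rate is constant, so v₂ = (A₁/A₂)v₁ = (95.0/7.74)·1.96 = 24.1 m/s.
Applying Bernoulli between the two ends and solving for P₂: P₂ = P₁ + ½ρ(v₁² − v₂²) − ρgΔh.
P₂ = 514000 + ½·1260·(1.96² − 24.1²) − 1260·9.81·(+6.47) = 514000 + (-362000) − (80000) = 71900 Pa.

P₂ ≈ 71900 Pa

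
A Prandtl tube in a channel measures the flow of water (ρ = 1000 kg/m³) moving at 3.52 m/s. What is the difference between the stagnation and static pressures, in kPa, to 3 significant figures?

ΔP ≈ 6.20 kPa

The dynamic pressure equals the rise in static pressure at the stagnation point: ΔP = ½ρv².
ΔP = ½·1000·3.52² = 6200 Pa.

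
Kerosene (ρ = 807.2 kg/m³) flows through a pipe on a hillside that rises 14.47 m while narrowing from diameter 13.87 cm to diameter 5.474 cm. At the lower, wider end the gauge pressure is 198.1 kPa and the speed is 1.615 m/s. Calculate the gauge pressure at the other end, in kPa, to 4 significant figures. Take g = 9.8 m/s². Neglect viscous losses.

P₂ ≈ 41.30 kPa

The volume flow rate is constant, so v₂ = (A₁/A₂)v₁ = (151.1/23.53)·1.615 = 10.37 m/s.
Bernoulli: P₁ + ½ρv₁² + ρg h₁ = P₂ + ½ρv₂² + ρg h₂, so P₂ = P₁ + ½ρ(v₁² − v₂²) − ρg(h₂ − h₁).
P₂ = 198100 + ½·807.2·(1.615² − 10.37²) − 807.2·9.8·(+14.47) = 198100 + (-42340) − (114500) = 41300 Pa.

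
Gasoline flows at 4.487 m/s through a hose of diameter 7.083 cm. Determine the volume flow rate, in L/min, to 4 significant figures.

Q = 1061 L/min

Q = A·v = 0.003940 m² × 4.487 m/s = 0.01768 m³/s.
Converting: 0.01768 m³/s × 60000 = 1061 L/min.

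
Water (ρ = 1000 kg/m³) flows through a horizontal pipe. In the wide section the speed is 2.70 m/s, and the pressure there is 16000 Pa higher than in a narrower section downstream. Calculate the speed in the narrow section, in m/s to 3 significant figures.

v₂ ≈ 6.27 m/s

Horizontal Bernoulli: P₁ + ½ρv₁² = P₂ + ½ρv₂², so v₂² = v₁² + 2(P₁ − P₂)/ρ.
v₂ = √(2.70² + 2·16000/1000) = √(7.29 + 32.0) = 6.27 m/s.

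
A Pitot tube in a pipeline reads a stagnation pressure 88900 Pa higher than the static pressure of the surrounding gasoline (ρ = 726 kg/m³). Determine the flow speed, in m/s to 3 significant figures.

The dynamic pressure equals the rise in static pressure at the stagnation point: ΔP = ½ρv².
v = √(2ΔP/ρ) = √(2·88900/726) = 15.6 m/s.

v = 15.6 m/s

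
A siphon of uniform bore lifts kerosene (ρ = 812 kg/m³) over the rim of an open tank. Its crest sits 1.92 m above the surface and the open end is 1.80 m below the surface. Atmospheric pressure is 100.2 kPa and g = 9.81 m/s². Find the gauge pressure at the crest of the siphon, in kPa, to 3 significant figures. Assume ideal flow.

P_gauge ≈ -29.6 kPa

Bernoulli surface→outlet gives ½v² = g·h_out, so v = √(2·9.81·1.80) = 5.94 m/s.
The bore is uniform, so the speed at the crest is the same v. Bernoulli surface→crest: P_atm = P_top + ½ρv² + ρg·h_top.
P_top = 100200 − ½·812·5.94² − 812·9.81·1.92 = 70600 Pa. So P_gauge = P_top − P_atm = -29600 Pa.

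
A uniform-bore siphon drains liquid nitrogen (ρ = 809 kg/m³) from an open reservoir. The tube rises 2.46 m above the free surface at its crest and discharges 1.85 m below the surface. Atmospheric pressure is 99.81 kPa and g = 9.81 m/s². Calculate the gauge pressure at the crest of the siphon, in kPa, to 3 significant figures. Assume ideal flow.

Bernoulli surface→outlet gives ½v² = g·h_out, so v = √(2·9.81·1.85) = 6.02 m/s.
The bore is uniform, so the speed at the crest is the same v. Bernoulli surface→crest: P_atm = P_top + ½ρv² + ρg·h_top.
P_top = 99810 − ½·809·6.02² − 809·9.81·2.46 = 65600 Pa. So P_gauge = P_top − P_atm = -34200 Pa.

P_gauge ≈ -34.2 kPa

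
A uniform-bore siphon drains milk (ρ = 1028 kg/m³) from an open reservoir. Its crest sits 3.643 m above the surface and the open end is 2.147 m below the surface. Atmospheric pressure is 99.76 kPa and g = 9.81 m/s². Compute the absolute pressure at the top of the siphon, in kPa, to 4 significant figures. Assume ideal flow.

The outlet speed comes from Torricelli: v = √(2g·2.147) = 6.490 m/s.
The bore is uniform, so the speed at the crest is the same v. Bernoulli surface→crest: P_atm = P_top + ½ρv² + ρg·h_top.
P_top = 99760 − ½·1028·6.490² − 1028·9.81·3.643 = 41370 Pa.

41.37 kPa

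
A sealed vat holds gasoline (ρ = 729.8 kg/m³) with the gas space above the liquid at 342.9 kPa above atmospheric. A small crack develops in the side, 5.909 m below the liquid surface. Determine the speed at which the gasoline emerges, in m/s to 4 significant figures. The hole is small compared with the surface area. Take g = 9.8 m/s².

v = 32.49 m/s

Take point 1 at the surface (v₁ ≈ 0) and point 2 at the hole (at atmospheric pressure). Bernoulli: P₁ + ρg h = P_atm + ½ρv₂².
With P₁ − P_atm = 342900 Pa, v₂ = √(2gh + 2ΔP/ρ) = √(2·9.8·5.909 + 2·342900/729.8) = 32.49 m/s.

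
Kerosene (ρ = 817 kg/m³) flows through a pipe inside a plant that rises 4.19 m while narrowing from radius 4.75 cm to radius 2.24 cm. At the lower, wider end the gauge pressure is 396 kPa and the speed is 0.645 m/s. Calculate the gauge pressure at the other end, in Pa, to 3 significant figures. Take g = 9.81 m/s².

P₂ = 359000 Pa

Continuity gives A₁v₁ = A₂v₂, so v₂ = (70.9 cm²)/(15.8 cm²) × 0.645 m/s = 2.90 m/s.
Bernoulli: P₁ + ½ρv₁² + ρg h₁ = P₂ + ½ρv₂² + ρg h₂, so P₂ = P₁ + ½ρ(v₁² − v₂²) − ρg(h₂ − h₁).
P₂ = 396000 + ½·817·(0.645² − 2.90²) − 817·9.81·(+4.19) = 396000 + (-3270) − (33600) = 359000 Pa.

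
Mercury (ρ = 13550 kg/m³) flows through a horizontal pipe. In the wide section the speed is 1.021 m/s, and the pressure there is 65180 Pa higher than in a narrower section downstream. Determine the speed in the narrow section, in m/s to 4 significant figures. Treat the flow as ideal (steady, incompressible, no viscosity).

Along the level pipe P + ½ρv² is conserved, hence v₂² = v₁² + 2(P₁ − P₂)/ρ.
v₂ = √(1.021² + 2·65180/13550) = √(1.042 + 9.621) = 3.265 m/s.

v₂ = 3.265 m/s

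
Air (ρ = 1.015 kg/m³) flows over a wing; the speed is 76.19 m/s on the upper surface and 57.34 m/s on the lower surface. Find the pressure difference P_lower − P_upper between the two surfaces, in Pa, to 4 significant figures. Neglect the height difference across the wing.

ΔP ≈ 1277 Pa

The pressure is lower where the speed is higher: ΔP = ½ρ(v_up² − v_low²).
ΔP = ½·1.015·(76.19² − 57.34²) = 1277 Pa.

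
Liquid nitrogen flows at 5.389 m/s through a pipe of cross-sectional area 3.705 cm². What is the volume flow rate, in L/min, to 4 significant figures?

119.8 L/min

Q = A·v = 0.0003705 m² × 5.389 m/s = 0.001997 m³/s.
Converting: 0.001997 m³/s × 60000 = 119.8 L/min.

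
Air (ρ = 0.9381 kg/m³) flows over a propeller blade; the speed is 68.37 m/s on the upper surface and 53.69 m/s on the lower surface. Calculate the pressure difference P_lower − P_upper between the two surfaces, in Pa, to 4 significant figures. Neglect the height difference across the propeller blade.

The pressure is lower where the speed is higher: ΔP = ½ρ(v_up² − v_low²).
ΔP = ½·0.9381·(68.37² − 53.69²) = 840.5 Pa.

ΔP = 840.5 Pa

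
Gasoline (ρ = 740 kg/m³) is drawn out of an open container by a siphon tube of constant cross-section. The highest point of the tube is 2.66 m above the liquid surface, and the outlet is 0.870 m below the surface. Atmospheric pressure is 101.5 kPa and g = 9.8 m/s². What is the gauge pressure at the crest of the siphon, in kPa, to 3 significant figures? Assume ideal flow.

The outlet speed comes from Torricelli: v = √(2g·0.870) = 4.13 m/s.
The bore is uniform, so the speed at the crest is the same v. Bernoulli surface→crest: P_atm = P_top + ½ρv² + ρg·h_top.
P_top = 101500 − ½·740·4.13² − 740·9.8·2.66 = 75900 Pa. So P_gauge = P_top − P_atm = -25600 Pa.

-25.6 kPa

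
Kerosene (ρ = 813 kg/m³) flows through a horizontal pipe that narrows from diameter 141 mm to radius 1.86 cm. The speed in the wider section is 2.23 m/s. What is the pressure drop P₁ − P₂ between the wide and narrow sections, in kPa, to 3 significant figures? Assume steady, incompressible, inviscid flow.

By continuity, v₂ = v₁·A₁/A₂ = 2.23·(156/10.9) = 32.0 m/s.
With no height change, Bernoulli's equation is P₁ + ½ρv₁² = P₂ + ½ρv₂².
P₁ − P₂ = ½·813·(32.0² − 2.23²) = ½·813·1020 = 415000 Pa.

ΔP = 415 kPa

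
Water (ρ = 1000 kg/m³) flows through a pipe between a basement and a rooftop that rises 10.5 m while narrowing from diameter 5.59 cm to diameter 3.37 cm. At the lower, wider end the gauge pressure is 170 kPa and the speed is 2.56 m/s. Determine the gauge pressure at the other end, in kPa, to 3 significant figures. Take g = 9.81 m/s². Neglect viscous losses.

By continuity, v₂ = v₁·A₁/A₂ = 2.56·(24.5/8.92) = 7.04 m/s.
Applying Bernoulli between the two ends and solving for P₂: P₂ = P₁ + ½ρ(v₁² − v₂²) − ρgΔh.
P₂ = 170000 + ½·1000·(2.56² − 7.04²) − 1000·9.81·(+10.5) = 170000 + (-21500) − (103000) = 45500 Pa.

45.5 kPa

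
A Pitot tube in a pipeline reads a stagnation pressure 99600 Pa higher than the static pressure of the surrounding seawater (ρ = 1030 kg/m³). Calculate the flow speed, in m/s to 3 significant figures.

13.9 m/s

The dynamic pressure equals the rise in static pressure at the stagnation point: ΔP = ½ρv².
v = √(2ΔP/ρ) = √(2·99600/1030) = 13.9 m/s.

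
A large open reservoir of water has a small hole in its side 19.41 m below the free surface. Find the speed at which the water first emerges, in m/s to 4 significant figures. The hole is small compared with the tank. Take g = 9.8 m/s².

With the surface at rest and both surface and jet at atmospheric pressure, Bernoulli gives ρg h = ½ρv², so v = √(2gh) = √(2·9.8·19.41) = 19.50 m/s.

v ≈ 19.50 m/s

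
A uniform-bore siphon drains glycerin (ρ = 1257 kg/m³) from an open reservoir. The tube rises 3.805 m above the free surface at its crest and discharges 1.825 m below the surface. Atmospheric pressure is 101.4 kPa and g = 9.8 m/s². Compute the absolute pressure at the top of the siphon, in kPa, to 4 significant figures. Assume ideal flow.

The outlet speed comes from Torricelli: v = √(2g·1.825) = 5.981 m/s.
With constant cross-section the crest speed equals v; applying Bernoulli from the surface up to the crest, P_top = P_atm − ½ρv² − ρg·h_top.
P_top = 101400 − ½·1257·5.981² − 1257·9.8·3.805 = 32050 Pa.

32.05 kPa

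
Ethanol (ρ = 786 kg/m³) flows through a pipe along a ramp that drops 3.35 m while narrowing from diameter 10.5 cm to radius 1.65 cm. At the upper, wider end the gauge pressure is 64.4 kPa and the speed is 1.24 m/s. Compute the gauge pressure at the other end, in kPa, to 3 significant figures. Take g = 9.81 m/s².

By continuity, v₂ = v₁·A₁/A₂ = 1.24·(86.6/8.55) = 12.6 m/s.
Applying Bernoulli between the two ends and solving for P₂: P₂ = P₁ + ½ρ(v₁² − v₂²) − ρgΔh.
P₂ = 64400 + ½·786·(1.24² − 12.6²) − 786·9.81·(−3.35) = 64400 + (-61300) − (-25800) = 28900 Pa.

P₂ = 28.9 kPa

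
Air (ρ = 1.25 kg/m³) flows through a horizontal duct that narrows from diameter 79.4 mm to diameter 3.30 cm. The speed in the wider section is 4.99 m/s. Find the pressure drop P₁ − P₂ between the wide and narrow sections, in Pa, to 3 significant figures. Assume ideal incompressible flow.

The volume flow rate is constant, so v₂ = (A₁/A₂)v₁ = (49.5/8.55)·4.99 = 28.9 m/s.
The pipe is horizontal, so Bernoulli reduces to P₁ + ½ρv₁² = P₂ + ½ρv₂².
P₁ − P₂ = ½·1.25·(28.9² − 4.99²) = ½·1.25·810 = 506 Pa.

506 Pa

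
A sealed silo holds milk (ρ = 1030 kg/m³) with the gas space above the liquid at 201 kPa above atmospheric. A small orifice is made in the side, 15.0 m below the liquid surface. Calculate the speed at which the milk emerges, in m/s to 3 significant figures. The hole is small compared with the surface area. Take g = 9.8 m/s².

Take point 1 at the surface (v₁ ≈ 0) and point 2 at the hole (at atmospheric pressure). Bernoulli: P₁ + ρg h = P_atm + ½ρv₂².
With P₁ − P_atm = 201000 Pa, v₂ = √(2gh + 2ΔP/ρ) = √(2·9.8·15.0 + 2·201000/1030) = 26.2 m/s.

26.2 m/s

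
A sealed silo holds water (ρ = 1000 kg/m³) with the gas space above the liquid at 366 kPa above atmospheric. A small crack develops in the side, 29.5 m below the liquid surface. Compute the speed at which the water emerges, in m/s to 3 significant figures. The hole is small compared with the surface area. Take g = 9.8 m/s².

Take point 1 at the surface (v₁ ≈ 0) and point 2 at the hole (at atmospheric pressure). Bernoulli: P₁ + ρg h = P_atm + ½ρv₂².
With P₁ − P_atm = 366000 Pa, v₂ = √(2gh + 2ΔP/ρ) = √(2·9.8·29.5 + 2·366000/1000) = 36.2 m/s.

v = 36.2 m/s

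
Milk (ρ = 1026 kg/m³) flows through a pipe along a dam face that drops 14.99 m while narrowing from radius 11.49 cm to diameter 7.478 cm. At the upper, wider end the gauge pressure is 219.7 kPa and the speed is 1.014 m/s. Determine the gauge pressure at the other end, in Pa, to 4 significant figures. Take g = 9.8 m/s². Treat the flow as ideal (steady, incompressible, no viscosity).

P₂ = 323900 Pa

Continuity gives A₁v₁ = A₂v₂, so v₂ = (414.8 cm²)/(43.92 cm²) × 1.014 m/s = 9.576 m/s.
Applying Bernoulli between the two ends and solving for P₂: P₂ = P₁ + ½ρ(v₁² − v₂²) − ρgΔh.
P₂ = 219700 + ½·1026·(1.014² − 9.576²) − 1026·9.8·(−14.99) = 219700 + (-46510) − (-150700) = 323900 Pa.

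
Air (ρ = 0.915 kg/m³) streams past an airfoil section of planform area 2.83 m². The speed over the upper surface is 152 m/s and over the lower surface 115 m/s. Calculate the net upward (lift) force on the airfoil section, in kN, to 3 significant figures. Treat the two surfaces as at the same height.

With equal heights on the two surfaces, Bernoulli gives P_lower − P_upper = ½ρ(v_upper² − v_lower²).
ΔP = ½·0.915·(152² − 115²) = 4520 Pa.
Lift = ΔP · A = 4520 × 2.83 = 12800 N.

F ≈ 12.8 kN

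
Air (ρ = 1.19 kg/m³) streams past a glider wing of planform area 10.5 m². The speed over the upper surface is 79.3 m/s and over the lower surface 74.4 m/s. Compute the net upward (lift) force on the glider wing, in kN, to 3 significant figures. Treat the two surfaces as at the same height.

F ≈ 4.71 kN

With equal heights on the two surfaces, Bernoulli gives P_lower − P_upper = ½ρ(v_upper² − v_lower²).
ΔP = ½·1.19·(79.3² − 74.4²) = 448 Pa.
Lift = ΔP · A = 448 × 10.5 = 4710 N.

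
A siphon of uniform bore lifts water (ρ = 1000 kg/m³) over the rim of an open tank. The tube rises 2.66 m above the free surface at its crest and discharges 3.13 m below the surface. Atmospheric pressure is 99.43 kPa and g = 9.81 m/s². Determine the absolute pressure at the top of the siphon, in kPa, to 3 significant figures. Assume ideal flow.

From the surface to the outlet (both open to atmosphere, surface at rest): v = √(2g·h_out) = √(2·9.81·3.13) = 7.84 m/s.
With constant cross-section the crest speed equals v; applying Bernoulli from the surface up to the crest, P_top = P_atm − ½ρv² − ρg·h_top.
P_top = 99430 − ½·1000·7.84² − 1000·9.81·2.66 = 42600 Pa.

P_top = 42.6 kPa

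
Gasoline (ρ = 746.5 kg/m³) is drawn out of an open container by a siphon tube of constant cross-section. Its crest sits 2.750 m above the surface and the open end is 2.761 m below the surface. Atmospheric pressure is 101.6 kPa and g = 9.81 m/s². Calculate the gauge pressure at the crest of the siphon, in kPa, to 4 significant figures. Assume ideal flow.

The outlet speed comes from Torricelli: v = √(2g·2.761) = 7.360 m/s.
With constant cross-section the crest speed equals v; applying Bernoulli from the surface up to the crest, P_top = P_atm − ½ρv² − ρg·h_top.
P_top = 101600 − ½·746.5·7.360² − 746.5·9.81·2.750 = 61240 Pa. So P_gauge = P_top − P_atm = -40360 Pa.

-40.36 kPa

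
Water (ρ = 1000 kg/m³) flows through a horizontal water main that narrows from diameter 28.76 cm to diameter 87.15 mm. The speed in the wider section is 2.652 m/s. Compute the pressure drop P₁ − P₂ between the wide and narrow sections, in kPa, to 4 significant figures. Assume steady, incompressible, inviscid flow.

ΔP = 413.5 kPa

Continuity gives A₁v₁ = A₂v₂, so v₂ = (649.6 cm²)/(59.65 cm²) × 2.652 m/s = 28.88 m/s.
The pipe is horizontal, so Bernoulli reduces to P₁ + ½ρv₁² = P₂ + ½ρv₂².
P₁ − P₂ = ½·1000·(28.88² − 2.652²) = ½·1000·827.1 = 413500 Pa.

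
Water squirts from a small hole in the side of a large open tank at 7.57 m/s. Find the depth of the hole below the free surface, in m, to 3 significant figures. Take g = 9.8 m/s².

h = 2.92 m

Inverting v = √(2gh) gives h = v² / 2g.
h = 7.57²/(2·9.8) = 57.3/19.60 = 2.92 m.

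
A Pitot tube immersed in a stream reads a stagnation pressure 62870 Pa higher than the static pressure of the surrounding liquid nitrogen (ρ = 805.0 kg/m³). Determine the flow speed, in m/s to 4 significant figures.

At the stagnation point the flow is brought to rest, so Bernoulli gives P_stag − P_static = ½ρv².
v = √(2ΔP/ρ) = √(2·62870/805.0) = 12.50 m/s.

12.50 m/s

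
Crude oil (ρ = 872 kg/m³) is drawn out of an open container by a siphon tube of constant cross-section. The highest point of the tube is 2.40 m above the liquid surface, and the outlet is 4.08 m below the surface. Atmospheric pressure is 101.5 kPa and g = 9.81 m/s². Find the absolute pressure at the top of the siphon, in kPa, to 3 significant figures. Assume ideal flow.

46.1 kPa

The outlet speed comes from Torricelli: v = √(2g·4.08) = 8.95 m/s.
With constant cross-section the crest speed equals v; applying Bernoulli from the surface up to the crest, P_top = P_atm − ½ρv² − ρg·h_top.
P_top = 101500 − ½·872·8.95² − 872·9.81·2.40 = 46100 Pa.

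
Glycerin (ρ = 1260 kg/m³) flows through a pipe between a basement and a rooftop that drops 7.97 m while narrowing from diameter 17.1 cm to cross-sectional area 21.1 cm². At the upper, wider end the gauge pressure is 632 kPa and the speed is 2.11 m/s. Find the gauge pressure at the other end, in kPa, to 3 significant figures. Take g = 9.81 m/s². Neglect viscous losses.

401 kPa

The volume flow rate is constant, so v₂ = (A₁/A₂)v₁ = (230/21.1)·2.11 = 23.0 m/s.
Applying Bernoulli between the two ends and solving for P₂: P₂ = P₁ + ½ρ(v₁² − v₂²) − ρgΔh.
P₂ = 632000 + ½·1260·(2.11² − 23.0²) − 1260·9.81·(−7.97) = 632000 + (-329000) − (-98500) = 401000 Pa.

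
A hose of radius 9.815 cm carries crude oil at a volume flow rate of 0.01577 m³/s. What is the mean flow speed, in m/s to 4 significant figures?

Q = 0.01577 m³/s = 0.01577 m³/s.
v = Q/A = 0.01577 / 0.03026 = 0.5211 m/s.

v ≈ 0.5211 m/s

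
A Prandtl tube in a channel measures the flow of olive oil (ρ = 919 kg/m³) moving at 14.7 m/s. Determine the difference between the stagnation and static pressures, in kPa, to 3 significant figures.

ΔP ≈ 99.3 kPa

Bernoulli between the free stream and the stagnation point: ½ρv² = P_stag − P_static.
ΔP = ½·919·14.7² = 99300 Pa.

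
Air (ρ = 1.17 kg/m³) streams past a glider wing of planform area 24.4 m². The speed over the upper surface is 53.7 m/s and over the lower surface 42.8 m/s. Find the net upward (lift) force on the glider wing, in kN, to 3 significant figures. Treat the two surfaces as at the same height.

From P + ½ρv² = const at equal height, P_low − P_up = ½ρ(v_up² − v_low²).
ΔP = ½·1.17·(53.7² − 42.8²) = 615 Pa.
Lift = ΔP · A = 615 × 24.4 = 15000 N.

F ≈ 15.0 kN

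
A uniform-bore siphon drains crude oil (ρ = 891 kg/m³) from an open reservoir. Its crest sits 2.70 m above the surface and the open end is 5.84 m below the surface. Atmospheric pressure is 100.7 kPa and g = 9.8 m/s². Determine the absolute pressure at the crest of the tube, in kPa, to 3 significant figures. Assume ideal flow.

From the surface to the outlet (both open to atmosphere, surface at rest): v = √(2g·h_out) = √(2·9.8·5.84) = 10.7 m/s.
Continuity keeps v the same throughout the tube; from surface to crest, P_atm + 0 = P_top + ½ρv² + ρg·h_top.
P_top = 100700 − ½·891·10.7² − 891·9.8·2.70 = 26100 Pa.

26.1 kPa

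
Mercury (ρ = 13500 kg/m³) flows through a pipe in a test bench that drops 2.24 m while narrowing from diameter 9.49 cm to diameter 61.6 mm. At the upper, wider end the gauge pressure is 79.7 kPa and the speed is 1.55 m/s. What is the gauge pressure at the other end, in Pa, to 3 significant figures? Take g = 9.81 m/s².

The volume flow rate is constant, so v₂ = (A₁/A₂)v₁ = (70.7/29.8)·1.55 = 3.68 m/s.
Energy conservation along the streamline gives P₂ = P₁ − ½ρ(v₂² − v₁²) − ρg(h₂ − h₁).
P₂ = 79700 + ½·13500·(1.55² − 3.68²) − 13500·9.81·(−2.24) = 79700 + (-75100) − (-297000) = 301000 Pa.

P₂ = 301000 Pa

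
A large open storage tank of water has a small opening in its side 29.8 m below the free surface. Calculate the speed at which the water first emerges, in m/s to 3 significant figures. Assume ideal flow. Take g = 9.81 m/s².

v ≈ 24.2 m/s

Torricelli's result v = √(2gh) gives v = √(2·9.81·29.8) = 24.2 m/s.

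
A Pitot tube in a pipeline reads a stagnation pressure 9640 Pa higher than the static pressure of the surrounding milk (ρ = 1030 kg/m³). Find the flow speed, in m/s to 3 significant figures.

At the stagnation point the flow is brought to rest, so Bernoulli gives P_stag − P_static = ½ρv².
v = √(2ΔP/ρ) = √(2·9640/1030) = 4.33 m/s.

v ≈ 4.33 m/s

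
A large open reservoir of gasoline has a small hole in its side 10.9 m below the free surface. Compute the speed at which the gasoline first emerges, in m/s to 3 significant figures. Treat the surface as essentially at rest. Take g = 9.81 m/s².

Torricelli's result v = √(2gh) gives v = √(2·9.81·10.9) = 14.6 m/s.

v ≈ 14.6 m/s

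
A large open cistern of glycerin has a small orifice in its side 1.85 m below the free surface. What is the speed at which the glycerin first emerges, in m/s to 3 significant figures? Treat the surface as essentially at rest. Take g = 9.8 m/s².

v ≈ 6.02 m/s

Bernoulli from surface to hole (P equal, v_surface ≈ 0): v = √(2gh) = √(2×9.8×1.85) = 6.02 m/s.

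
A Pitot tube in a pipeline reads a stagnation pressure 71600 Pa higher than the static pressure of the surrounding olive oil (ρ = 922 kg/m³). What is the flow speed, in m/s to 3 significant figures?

The dynamic pressure equals the rise in static pressure at the stagnation point: ΔP = ½ρv².
v = √(2ΔP/ρ) = √(2·71600/922) = 12.5 m/s.

12.5 m/s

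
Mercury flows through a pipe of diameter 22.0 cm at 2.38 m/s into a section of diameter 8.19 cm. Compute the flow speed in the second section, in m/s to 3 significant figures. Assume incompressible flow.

v₂ ≈ 17.2 m/s

Continuity gives A₁v₁ = A₂v₂, so v₂ = (380 cm²)/(52.7 cm²) × 2.38 m/s = 17.2 m/s.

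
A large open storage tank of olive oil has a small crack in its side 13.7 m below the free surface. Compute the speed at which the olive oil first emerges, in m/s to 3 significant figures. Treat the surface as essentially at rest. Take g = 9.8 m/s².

v ≈ 16.4 m/s

With the surface at rest and both surface and jet at atmospheric pressure, Bernoulli gives ρg h = ½ρv², so v = √(2gh) = √(2·9.8·13.7) = 16.4 m/s.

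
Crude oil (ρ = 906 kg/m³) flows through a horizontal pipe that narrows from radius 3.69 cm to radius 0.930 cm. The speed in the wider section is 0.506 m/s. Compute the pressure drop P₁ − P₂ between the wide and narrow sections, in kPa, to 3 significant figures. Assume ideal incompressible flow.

By continuity, v₂ = v₁·A₁/A₂ = 0.506·(42.8/2.72) = 7.97 m/s.
With no height change, Bernoulli's equation is P₁ + ½ρv₁² = P₂ + ½ρv₂².
P₁ − P₂ = ½·906·(7.97² − 0.506²) = ½·906·63.2 = 28600 Pa.

ΔP = 28.6 kPa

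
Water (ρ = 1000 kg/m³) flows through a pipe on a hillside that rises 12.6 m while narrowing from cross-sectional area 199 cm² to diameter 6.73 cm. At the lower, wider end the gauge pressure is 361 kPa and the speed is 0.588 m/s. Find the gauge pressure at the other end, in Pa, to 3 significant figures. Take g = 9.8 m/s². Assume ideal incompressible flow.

P₂ ≈ 232000 Pa

The volume flow rate is constant, so v₂ = (A₁/A₂)v₁ = (199/35.6)·0.588 = 3.29 m/s.
Bernoulli: P₁ + ½ρv₁² + ρg h₁ = P₂ + ½ρv₂² + ρg h₂, so P₂ = P₁ + ½ρ(v₁² − v₂²) − ρg(h₂ − h₁).
P₂ = 361000 + ½·1000·(0.588² − 3.29²) − 1000·9.8·(+12.6) = 361000 + (-5240) − (123000) = 232000 Pa.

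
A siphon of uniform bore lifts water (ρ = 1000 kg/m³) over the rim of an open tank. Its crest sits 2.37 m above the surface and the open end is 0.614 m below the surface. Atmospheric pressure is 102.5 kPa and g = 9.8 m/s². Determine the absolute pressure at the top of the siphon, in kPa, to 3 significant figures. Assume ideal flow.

From the surface to the outlet (both open to atmosphere, surface at rest): v = √(2g·h_out) = √(2·9.8·0.614) = 3.47 m/s.
The bore is uniform, so the speed at the crest is the same v. Bernoulli surface→crest: P_atm = P_top + ½ρv² + ρg·h_top.
P_top = 102500 − ½·1000·3.47² − 1000·9.8·2.37 = 73300 Pa.

P_top ≈ 73.3 kPa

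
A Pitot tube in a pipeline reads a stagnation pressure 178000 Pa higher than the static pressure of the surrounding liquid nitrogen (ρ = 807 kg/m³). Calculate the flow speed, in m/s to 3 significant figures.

At the stagnation point the flow is brought to rest, so Bernoulli gives P_stag − P_static = ½ρv².
v = √(2ΔP/ρ) = √(2·178000/807) = 21.0 m/s.

v = 21.0 m/s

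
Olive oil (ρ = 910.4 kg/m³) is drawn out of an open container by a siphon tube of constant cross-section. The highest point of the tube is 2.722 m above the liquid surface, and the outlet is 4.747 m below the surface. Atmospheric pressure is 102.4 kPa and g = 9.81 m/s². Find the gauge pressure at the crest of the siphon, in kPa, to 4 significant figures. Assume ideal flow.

-66.71 kPa

The outlet speed comes from Torricelli: v = √(2g·4.747) = 9.651 m/s.
With constant cross-section the crest speed equals v; applying Bernoulli from the surface up to the crest, P_top = P_atm − ½ρv² − ρg·h_top.
P_top = 102400 − ½·910.4·9.651² − 910.4·9.81·2.722 = 35690 Pa. So P_gauge = P_top − P_atm = -66710 Pa.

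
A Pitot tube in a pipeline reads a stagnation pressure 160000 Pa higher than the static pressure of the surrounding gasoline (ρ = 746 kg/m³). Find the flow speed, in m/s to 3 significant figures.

Bernoulli between the free stream and the stagnation point: ½ρv² = P_stag − P_static.
v = √(2ΔP/ρ) = √(2·160000/746) = 20.7 m/s.

v = 20.7 m/s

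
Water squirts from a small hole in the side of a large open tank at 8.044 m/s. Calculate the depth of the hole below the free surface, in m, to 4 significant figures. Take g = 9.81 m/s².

h ≈ 3.298 m

Torricelli: v = √(2gh), so h = v²/(2g).
h = 8.044²/(2·9.81) = 64.71/19.62 = 3.298 m.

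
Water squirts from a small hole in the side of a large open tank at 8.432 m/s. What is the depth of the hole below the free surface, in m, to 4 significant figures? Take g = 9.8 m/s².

h ≈ 3.627 m

Torricelli: v = √(2gh), so h = v²/(2g).
h = 8.432²/(2·9.8) = 71.10/19.60 = 3.627 m.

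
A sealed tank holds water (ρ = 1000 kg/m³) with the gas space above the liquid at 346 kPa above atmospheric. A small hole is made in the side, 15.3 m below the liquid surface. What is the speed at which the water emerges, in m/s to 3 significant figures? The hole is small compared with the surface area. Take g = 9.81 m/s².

Take point 1 at the surface (v₁ ≈ 0) and point 2 at the hole (at atmospheric pressure). Bernoulli: P₁ + ρg h = P_atm + ½ρv₂².
With P₁ − P_atm = 346000 Pa, v₂ = √(2gh + 2ΔP/ρ) = √(2·9.81·15.3 + 2·346000/1000) = 31.5 m/s.

31.5 m/s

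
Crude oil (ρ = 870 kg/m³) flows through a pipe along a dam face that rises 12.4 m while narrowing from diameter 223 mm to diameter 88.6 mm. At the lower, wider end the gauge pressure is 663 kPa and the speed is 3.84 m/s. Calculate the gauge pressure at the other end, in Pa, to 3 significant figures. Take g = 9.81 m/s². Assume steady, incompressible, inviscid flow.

306000 Pa

The volume flow rate is constant, so v₂ = (A₁/A₂)v₁ = (391/61.7)·3.84 = 24.3 m/s.
Applying Bernoulli between the two ends and solving for P₂: P₂ = P₁ + ½ρ(v₁² − v₂²) − ρgΔh.
P₂ = 663000 + ½·870·(3.84² − 24.3²) − 870·9.81·(+12.4) = 663000 + (-251000) − (106000) = 306000 Pa.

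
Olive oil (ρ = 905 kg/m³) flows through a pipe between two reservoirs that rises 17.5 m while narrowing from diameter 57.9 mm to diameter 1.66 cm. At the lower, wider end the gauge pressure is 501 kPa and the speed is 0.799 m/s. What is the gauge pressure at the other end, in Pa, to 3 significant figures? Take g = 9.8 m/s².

P₂ ≈ 303000 Pa

The volume flow rate is constant, so v₂ = (A₁/A₂)v₁ = (26.3/2.16)·0.799 = 9.72 m/s.
Applying Bernoulli between the two ends and solving for P₂: P₂ = P₁ + ½ρ(v₁² − v₂²) − ρgΔh.
P₂ = 501000 + ½·905·(0.799² − 9.72²) − 905·9.8·(+17.5) = 501000 + (-42500) − (155000) = 303000 Pa.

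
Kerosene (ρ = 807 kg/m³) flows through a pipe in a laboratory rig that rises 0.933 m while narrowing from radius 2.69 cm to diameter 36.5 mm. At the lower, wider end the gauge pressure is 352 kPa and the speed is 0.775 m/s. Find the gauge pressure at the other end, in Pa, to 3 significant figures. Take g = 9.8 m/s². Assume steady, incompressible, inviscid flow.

P₂ ≈ 344000 Pa

Mass conservation (A₁v₁ = A₂v₂) gives v₂ = 0.775 × 22.7/10.5 = 1.68 m/s.
Energy conservation along the streamline gives P₂ = P₁ − ½ρ(v₂² − v₁²) − ρg(h₂ − h₁).
P₂ = 352000 + ½·807·(0.775² − 1.68²) − 807·9.8·(+0.933) = 352000 + (-902) − (7380) = 344000 Pa.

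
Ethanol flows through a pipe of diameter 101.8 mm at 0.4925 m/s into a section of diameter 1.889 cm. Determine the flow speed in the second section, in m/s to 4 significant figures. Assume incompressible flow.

v₂ ≈ 14.30 m/s

By continuity, v₂ = v₁·A₁/A₂ = 0.4925·(81.39/2.803) = 14.30 m/s.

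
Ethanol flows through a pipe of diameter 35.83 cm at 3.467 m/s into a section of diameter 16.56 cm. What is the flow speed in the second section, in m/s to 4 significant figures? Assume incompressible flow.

v₂ = 16.23 m/s

Continuity gives A₁v₁ = A₂v₂, so v₂ = (1008 cm²)/(215.4 cm²) × 3.467 m/s = 16.23 m/s.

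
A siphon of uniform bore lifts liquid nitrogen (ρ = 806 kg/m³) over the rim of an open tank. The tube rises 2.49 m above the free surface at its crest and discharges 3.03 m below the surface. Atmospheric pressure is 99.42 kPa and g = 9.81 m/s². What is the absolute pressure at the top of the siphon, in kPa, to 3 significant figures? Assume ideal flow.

P_top ≈ 55.8 kPa

From the surface to the outlet (both open to atmosphere, surface at rest): v = √(2g·h_out) = √(2·9.81·3.03) = 7.71 m/s.
With constant cross-section the crest speed equals v; applying Bernoulli from the surface up to the crest, P_top = P_atm − ½ρv² − ρg·h_top.
P_top = 99420 − ½·806·7.71² − 806·9.81·2.49 = 55800 Pa.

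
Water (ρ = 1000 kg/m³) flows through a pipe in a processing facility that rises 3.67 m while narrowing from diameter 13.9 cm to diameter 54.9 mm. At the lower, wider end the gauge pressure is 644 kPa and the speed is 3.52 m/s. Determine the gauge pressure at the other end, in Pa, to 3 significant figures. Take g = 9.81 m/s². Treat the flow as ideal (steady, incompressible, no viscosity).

Continuity gives A₁v₁ = A₂v₂, so v₂ = (152 cm²)/(23.7 cm²) × 3.52 m/s = 22.6 m/s.
Applying Bernoulli between the two ends and solving for P₂: P₂ = P₁ + ½ρ(v₁² − v₂²) − ρgΔh.
P₂ = 644000 + ½·1000·(3.52² − 22.6²) − 1000·9.81·(+3.67) = 644000 + (-248000) − (36000) = 360000 Pa.

P₂ = 360000 Pa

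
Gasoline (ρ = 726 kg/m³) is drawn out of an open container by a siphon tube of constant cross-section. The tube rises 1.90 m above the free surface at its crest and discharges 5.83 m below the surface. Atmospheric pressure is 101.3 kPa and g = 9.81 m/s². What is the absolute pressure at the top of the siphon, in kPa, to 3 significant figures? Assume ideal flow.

Bernoulli surface→outlet gives ½v² = g·h_out, so v = √(2·9.81·5.83) = 10.7 m/s.
Continuity keeps v the same throughout the tube; from surface to crest, P_atm + 0 = P_top + ½ρv² + ρg·h_top.
P_top = 101300 − ½·726·10.7² − 726·9.81·1.90 = 46200 Pa.

P_top ≈ 46.2 kPa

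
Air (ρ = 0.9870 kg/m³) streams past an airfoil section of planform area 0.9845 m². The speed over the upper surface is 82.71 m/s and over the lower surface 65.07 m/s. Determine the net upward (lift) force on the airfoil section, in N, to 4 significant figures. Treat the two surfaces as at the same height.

F = 1267 N

The faster flow above has the lower pressure; Bernoulli (same height) gives ΔP = ½ρ(v_up² − v_low²).
ΔP = ½·0.9870·(82.71² − 65.07²) = 1286 Pa.
Lift = ΔP · A = 1286 × 0.9845 = 1267 N.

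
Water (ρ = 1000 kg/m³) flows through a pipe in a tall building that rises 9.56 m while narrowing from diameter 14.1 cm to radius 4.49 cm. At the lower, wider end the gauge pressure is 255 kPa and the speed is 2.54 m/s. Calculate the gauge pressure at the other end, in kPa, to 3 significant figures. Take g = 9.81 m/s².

The volume flow rate is constant, so v₂ = (A₁/A₂)v₁ = (156/63.3)·2.54 = 6.26 m/s.
Bernoulli: P₁ + ½ρv₁² + ρg h₁ = P₂ + ½ρv₂² + ρg h₂, so P₂ = P₁ + ½ρ(v₁² − v₂²) − ρg(h₂ − h₁).
P₂ = 255000 + ½·1000·(2.54² − 6.26²) − 1000·9.81·(+9.56) = 255000 + (-16400) − (93800) = 145000 Pa.

145 kPa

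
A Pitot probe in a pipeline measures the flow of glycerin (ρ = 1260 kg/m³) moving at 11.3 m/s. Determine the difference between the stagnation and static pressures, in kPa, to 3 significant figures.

Bernoulli between the free stream and the stagnation point: ½ρv² = P_stag − P_static.
ΔP = ½·1260·11.3² = 80400 Pa.

ΔP ≈ 80.4 kPa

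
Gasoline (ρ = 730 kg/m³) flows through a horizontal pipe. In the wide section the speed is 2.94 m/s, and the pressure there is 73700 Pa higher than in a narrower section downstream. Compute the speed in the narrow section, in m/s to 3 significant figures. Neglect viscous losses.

With h₁ = h₂, rearranging Bernoulli gives v₂ = √(v₁² + 2ΔP/ρ).
v₂ = √(2.94² + 2·73700/730) = √(8.64 + 202) = 14.5 m/s.

v₂ = 14.5 m/s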